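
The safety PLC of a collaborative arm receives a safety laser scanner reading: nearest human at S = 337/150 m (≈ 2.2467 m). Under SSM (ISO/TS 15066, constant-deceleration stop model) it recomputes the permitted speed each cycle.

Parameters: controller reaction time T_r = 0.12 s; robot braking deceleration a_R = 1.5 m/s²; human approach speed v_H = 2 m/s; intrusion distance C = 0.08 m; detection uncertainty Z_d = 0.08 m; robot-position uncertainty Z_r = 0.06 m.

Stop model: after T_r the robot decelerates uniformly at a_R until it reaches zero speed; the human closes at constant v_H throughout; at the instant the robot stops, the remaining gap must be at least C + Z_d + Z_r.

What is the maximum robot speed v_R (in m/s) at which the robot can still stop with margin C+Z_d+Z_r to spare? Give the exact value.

v_R_max = 1 m/s = 1.0000 m/s

at the boundary: (1/3)·v² + (109/75)·v + (-134/75) = 0
  disc = (109/75)² − 4·(1/3)·(-134/75) = 2809/625 ; √disc = 53/25
  v_R = (−(109/75) + 53/25) / (2·(1/3)) = 1 m/s
check:
braking lasts T_s = 1/(3/2) = 0.6667 s
robot covers v_R·T_r = 1.0000·0.1200 = 0.1200 m before braking
robot under decel: 1.0000²/(2·1.5000) = 0.3333 m
human closes 2.0000·0.7867 = 1.5733 m
C+Z_d+Z_r = 0.0800+0.0800+0.0600 = 0.2200 m
sum ≈ 0.1200+0.3333+1.5733+0.2200 ≈ 2.2467 m = S ✓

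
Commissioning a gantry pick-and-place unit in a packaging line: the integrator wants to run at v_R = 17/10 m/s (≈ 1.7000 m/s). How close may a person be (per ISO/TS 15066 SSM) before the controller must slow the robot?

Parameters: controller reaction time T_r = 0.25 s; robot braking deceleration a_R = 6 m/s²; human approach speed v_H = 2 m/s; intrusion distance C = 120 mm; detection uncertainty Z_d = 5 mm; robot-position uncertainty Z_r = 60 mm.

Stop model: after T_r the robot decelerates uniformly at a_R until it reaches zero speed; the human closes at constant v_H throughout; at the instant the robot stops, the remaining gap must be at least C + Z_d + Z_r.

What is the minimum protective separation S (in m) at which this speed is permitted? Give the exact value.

S_min = 767/400 m = 1.9175 m

braking lasts T_s = (17/10)/6 = 0.2833 s
robot covers v_R·T_r = 1.7000·0.2500 = 0.4250 m before braking
robot under decel: 1.7000²/(2·6.0000) = 0.2408 m
human closes 2.0000·0.5333 = 1.0667 m
residual clearance needed = 0.1200+0.0050+0.0600 = 0.1850 m
S_min ≈ 0.4250+0.2408+1.0667+0.1850  ⇒  S_min = 767/400 m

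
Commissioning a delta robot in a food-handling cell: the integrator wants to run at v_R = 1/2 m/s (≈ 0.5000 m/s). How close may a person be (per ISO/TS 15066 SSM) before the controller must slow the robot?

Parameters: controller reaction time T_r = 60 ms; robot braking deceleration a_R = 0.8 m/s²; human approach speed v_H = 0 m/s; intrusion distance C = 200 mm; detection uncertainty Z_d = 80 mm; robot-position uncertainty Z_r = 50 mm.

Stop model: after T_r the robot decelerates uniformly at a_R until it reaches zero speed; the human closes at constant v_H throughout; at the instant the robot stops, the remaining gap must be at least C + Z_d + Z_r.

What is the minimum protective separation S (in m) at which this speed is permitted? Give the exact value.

S_min = 413/800 m = 0.5162 m

T_s = v_R/a_R = (1/2)/(4/5) = 0.6250 s
robot covers v_R·T_r = 0.5000·0.0600 = 0.0300 m before braking
braking distance = 0.5000²/(2·0.8000) = 0.1562 m
human over T_r+T_s: 0.0000·(0.0600+0.6250) = 0.0000 m
C+Z_d+Z_r = 0.2000+0.0800+0.0500 = 0.3300 m
S_min ≈ 0.0300+0.1562+0.0000+0.3300  ⇒  S_min = 413/800 m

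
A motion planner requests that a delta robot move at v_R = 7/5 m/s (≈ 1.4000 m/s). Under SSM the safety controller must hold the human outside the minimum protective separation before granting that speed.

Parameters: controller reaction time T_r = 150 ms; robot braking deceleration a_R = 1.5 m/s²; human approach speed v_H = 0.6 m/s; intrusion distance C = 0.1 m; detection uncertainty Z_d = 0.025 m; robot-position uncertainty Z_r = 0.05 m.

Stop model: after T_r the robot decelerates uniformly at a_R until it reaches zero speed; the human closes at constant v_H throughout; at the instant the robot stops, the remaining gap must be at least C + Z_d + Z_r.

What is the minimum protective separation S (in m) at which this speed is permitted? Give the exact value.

braking lasts T_s = (7/5)/(3/2) = 0.9333 s
reaction-phase robot travel = 1.4000·0.1500 = 0.2100 m
robot under decel: 1.4000²/(2·1.5000) = 0.6533 m
human closes 0.6000·1.0833 = 0.6500 m
residual clearance needed = 0.1000+0.0250+0.0500 = 0.1750 m
S_min ≈ 0.2100+0.6533+0.6500+0.1750  ⇒  S_min = 1013/600 m

S_min = 1013/600 m = 1.6883 m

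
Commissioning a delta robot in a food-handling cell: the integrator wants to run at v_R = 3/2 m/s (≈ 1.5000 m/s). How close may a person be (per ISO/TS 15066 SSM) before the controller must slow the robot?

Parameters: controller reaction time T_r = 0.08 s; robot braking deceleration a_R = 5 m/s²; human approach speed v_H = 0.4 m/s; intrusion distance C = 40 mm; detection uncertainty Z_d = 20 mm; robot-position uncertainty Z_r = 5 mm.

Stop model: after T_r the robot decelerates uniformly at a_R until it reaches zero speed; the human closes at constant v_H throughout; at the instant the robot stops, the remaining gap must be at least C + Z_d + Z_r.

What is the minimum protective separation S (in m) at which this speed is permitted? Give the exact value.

S_min = 281/500 m = 0.5620 m

stop time T_s = (3/2)/5 = 0.3000 s
reaction-phase robot travel = 1.5000·0.0800 = 0.1200 m
robot under decel: 1.5000²/(2·5.0000) = 0.2250 m
human closes 0.4000·0.3800 = 0.1520 m
residual clearance needed = 0.0400+0.0200+0.0050 = 0.0650 m
S_min ≈ 0.1200+0.2250+0.1520+0.0650  ⇒  S_min = 281/500 m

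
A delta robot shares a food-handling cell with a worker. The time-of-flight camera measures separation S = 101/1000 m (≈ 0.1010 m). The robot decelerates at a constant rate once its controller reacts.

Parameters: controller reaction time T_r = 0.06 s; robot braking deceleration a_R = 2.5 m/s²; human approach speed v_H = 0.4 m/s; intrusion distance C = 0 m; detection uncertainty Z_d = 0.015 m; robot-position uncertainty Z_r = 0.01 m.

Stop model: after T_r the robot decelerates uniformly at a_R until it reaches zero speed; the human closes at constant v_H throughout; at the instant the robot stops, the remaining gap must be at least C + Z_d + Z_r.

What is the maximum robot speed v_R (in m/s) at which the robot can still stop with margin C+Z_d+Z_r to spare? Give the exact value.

v_R_max = 1/5 m/s = 0.2000 m/s

quadratic (1/5)·v² + (11/50)·v + (-13/250) = 0
  disc = (11/50)² − 4·(1/5)·(-13/250) = 9/100 ; √disc = 3/10
  v_R = (−(11/50) + 3/10) / (2·(1/5)) = 1/5 m/s
check:
stop time T_s = (1/5)/(5/2) = 0.0800 s
robot covers v_R·T_r = 0.2000·0.0600 = 0.0120 m before braking
braking distance = 0.2000²/(2·2.5000) = 0.0080 m
human closes 0.4000·0.1400 = 0.0560 m
margins: 0.0000+0.0150+0.0100 = 0.0250 m
sum ≈ 0.0120+0.0080+0.0560+0.0250 ≈ 0.1010 m = S ✓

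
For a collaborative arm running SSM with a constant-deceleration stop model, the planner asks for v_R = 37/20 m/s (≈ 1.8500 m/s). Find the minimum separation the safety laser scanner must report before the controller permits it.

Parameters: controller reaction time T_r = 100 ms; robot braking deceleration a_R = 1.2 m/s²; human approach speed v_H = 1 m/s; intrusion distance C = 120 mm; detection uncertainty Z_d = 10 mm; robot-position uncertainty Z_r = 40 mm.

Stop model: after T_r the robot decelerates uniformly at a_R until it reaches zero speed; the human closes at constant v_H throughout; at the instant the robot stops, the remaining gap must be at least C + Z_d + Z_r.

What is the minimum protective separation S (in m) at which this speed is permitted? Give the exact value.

S_min = 16429/4800 m = 3.4227 m

T_s = v_R/a_R = (37/20)/(6/5) = 1.5417 s
robot in T_r: 1.8500·0.1000 = 0.1850 m
braking distance = 1.8500²/(2·1.2000) = 1.4260 m
human over T_r+T_s: 1.0000·(0.1000+1.5417) = 1.6417 m
margins: 0.1200+0.0100+0.0400 = 0.1700 m
S_min ≈ 0.1850+1.4260+1.6417+0.1700  ⇒  S_min = 16429/4800 m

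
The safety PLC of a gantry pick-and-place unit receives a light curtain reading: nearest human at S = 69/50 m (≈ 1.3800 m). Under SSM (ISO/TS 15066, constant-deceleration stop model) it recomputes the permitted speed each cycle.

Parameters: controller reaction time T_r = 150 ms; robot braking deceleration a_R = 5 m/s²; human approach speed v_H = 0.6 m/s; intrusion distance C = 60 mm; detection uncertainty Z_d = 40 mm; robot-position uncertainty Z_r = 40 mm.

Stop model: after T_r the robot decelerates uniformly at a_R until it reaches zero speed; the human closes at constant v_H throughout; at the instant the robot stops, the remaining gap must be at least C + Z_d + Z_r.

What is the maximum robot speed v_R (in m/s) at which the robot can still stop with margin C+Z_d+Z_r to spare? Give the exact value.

at the boundary: (1/10)·v² + (27/100)·v + (-23/20) = 0
  disc = (27/100)² − 4·(1/10)·(-23/20) = 5329/10000 ; √disc = 73/100
  v_R = (−(27/100) + 73/100) / (2·(1/10)) = 23/10 m/s
check:
stop time T_s = (23/10)/5 = 0.4600 s
reaction-phase robot travel = 2.3000·0.1500 = 0.3450 m
braking distance = 2.3000²/(2·5.0000) = 0.5290 m
human closes 0.6000·0.6100 = 0.3660 m
C+Z_d+Z_r = 0.0600+0.0400+0.0400 = 0.1400 m
sum ≈ 0.3450+0.5290+0.3660+0.1400 ≈ 1.3800 m = S ✓

v_R_max = 23/10 m/s = 2.3000 m/s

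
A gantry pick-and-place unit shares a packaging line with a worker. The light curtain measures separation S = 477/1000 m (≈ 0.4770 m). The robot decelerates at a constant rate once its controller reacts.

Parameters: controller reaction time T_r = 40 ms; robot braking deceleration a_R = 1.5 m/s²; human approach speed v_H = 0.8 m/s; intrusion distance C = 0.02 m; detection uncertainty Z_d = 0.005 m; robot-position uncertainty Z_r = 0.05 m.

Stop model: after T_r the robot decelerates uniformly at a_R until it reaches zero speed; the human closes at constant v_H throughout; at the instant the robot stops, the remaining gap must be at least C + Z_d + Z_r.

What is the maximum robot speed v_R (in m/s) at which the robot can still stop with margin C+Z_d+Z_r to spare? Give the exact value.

v_R_max = 1/2 m/s = 0.5000 m/s

quadratic (1/3)·v² + (43/75)·v + (-37/100) = 0
  disc = (43/75)² − 4·(1/3)·(-37/100) = 4624/5625 ; √disc = 68/75
  v_R = (−(43/75) + 68/75) / (2·(1/3)) = 1/2 m/s
check:
stop time T_s = (1/2)/(3/2) = 0.3333 s
reaction-phase robot travel = 0.5000·0.0400 = 0.0200 m
robot under decel: 0.5000²/(2·1.5000) = 0.0833 m
person approaches 0.8000·(0.0400+0.3333) = 0.2987 m
margins: 0.0200+0.0050+0.0500 = 0.0750 m
sum ≈ 0.0200+0.0833+0.2987+0.0750 ≈ 0.4770 m = S ✓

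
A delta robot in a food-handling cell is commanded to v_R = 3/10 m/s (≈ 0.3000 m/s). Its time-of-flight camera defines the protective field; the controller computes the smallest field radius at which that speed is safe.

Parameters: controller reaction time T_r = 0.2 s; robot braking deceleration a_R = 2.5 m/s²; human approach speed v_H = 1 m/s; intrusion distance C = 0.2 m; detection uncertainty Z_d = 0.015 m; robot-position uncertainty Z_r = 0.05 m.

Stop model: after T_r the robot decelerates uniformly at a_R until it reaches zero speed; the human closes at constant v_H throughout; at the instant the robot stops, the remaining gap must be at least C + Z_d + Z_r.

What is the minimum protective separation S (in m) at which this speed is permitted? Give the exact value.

S_min = 663/1000 m = 0.6630 m

braking lasts T_s = (3/10)/(5/2) = 0.1200 s
robot in T_r: 0.3000·0.2000 = 0.0600 m
robot under decel: 0.3000²/(2·2.5000) = 0.0180 m
human over T_r+T_s: 1.0000·(0.2000+0.1200) = 0.3200 m
margins: 0.2000+0.0150+0.0500 = 0.2650 m
S_min ≈ 0.0600+0.0180+0.3200+0.2650  ⇒  S_min = 663/1000 m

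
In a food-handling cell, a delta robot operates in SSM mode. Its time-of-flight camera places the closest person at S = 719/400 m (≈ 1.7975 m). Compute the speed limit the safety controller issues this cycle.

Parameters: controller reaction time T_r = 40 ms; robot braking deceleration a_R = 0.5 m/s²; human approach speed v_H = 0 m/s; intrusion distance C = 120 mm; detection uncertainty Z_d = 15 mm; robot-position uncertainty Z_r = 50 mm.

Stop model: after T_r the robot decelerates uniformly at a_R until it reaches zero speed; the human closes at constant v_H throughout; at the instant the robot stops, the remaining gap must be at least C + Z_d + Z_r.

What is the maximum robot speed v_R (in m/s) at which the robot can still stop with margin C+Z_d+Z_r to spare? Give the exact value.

quadratic (1)·v² + (1/25)·v + (-129/80) = 0
  disc = (1/25)² − 4·(1)·(-129/80) = 16129/2500 ; √disc = 127/50
  v_R = (−(1/25) + 127/50) / (2·(1)) = 5/4 m/s
check:
stop time T_s = (5/4)/(1/2) = 2.5000 s
robot in T_r: 1.2500·0.0400 = 0.0500 m
braking distance = 1.2500²/(2·0.5000) = 1.5625 m
human over T_r+T_s: 0.0000·(0.0400+2.5000) = 0.0000 m
margins: 0.1200+0.0150+0.0500 = 0.1850 m
sum ≈ 0.0500+1.5625+0.0000+0.1850 ≈ 1.7975 m = S ✓

v_R_max = 5/4 m/s = 1.2500 m/s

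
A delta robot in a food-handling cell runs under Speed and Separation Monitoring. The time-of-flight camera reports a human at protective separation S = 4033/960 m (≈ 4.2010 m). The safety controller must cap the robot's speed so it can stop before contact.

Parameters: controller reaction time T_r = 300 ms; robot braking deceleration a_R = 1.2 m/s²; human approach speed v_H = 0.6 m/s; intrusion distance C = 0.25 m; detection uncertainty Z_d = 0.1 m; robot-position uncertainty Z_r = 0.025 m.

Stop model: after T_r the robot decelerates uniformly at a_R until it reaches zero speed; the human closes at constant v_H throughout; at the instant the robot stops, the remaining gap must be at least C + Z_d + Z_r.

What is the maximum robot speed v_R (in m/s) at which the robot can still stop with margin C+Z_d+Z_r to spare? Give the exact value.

v_R_max = 43/20 m/s = 2.1500 m/s

collect terms ⇒ (5/12)·v_R² + (4/5)·v_R + (-17501/4800) = 0
  disc = (4/5)² − 4·(5/12)·(-17501/4800) = 96721/14400 ; √disc = 311/120
  v_R = (−(4/5) + 311/120) / (2·(5/12)) = 43/20 m/s
check:
braking lasts T_s = (43/20)/(6/5) = 1.7917 s
reaction-phase robot travel = 2.1500·0.3000 = 0.6450 m
robot under decel: 2.1500²/(2·1.2000) = 1.9260 m
human closes 0.6000·2.0917 = 1.2550 m
C+Z_d+Z_r = 0.2500+0.1000+0.0250 = 0.3750 m
sum ≈ 0.6450+1.9260+1.2550+0.3750 ≈ 4.2010 m = S ✓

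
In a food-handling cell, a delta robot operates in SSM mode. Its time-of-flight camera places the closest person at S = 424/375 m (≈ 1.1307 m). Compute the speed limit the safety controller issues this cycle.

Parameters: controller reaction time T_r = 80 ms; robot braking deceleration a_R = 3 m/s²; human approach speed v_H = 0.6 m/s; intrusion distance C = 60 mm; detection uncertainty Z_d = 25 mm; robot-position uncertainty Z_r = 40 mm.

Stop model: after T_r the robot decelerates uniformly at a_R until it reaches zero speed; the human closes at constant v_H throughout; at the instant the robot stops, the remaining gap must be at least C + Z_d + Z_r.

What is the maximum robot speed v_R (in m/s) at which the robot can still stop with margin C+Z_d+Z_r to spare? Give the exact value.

quadratic (1/6)·v² + (7/25)·v + (-2873/3000) = 0
  disc = (7/25)² − 4·(1/6)·(-2873/3000) = 16129/22500 ; √disc = 127/150
  v_R = (−(7/25) + 127/150) / (2·(1/6)) = 17/10 m/s
check:
braking lasts T_s = (17/10)/3 = 0.5667 s
reaction-phase robot travel = 1.7000·0.0800 = 0.1360 m
braking distance = 1.7000²/(2·3.0000) = 0.4817 m
human over T_r+T_s: 0.6000·(0.0800+0.5667) = 0.3880 m
C+Z_d+Z_r = 0.0600+0.0250+0.0400 = 0.1250 m
sum ≈ 0.1360+0.4817+0.3880+0.1250 ≈ 1.1307 m = S ✓

v_R_max = 17/10 m/s = 1.7000 m/s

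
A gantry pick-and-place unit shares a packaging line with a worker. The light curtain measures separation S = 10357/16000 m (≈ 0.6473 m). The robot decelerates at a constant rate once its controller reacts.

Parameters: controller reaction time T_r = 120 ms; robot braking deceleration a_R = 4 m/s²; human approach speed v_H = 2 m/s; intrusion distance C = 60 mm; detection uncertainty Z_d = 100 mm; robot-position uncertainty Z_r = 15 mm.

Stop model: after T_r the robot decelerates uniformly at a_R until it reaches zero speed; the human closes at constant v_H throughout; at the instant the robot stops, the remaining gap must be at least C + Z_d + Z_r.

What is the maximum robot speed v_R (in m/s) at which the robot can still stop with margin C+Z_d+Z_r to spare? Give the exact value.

v_R_max = 7/20 m/s = 0.3500 m/s

collect terms ⇒ (1/8)·v_R² + (31/50)·v_R + (-3717/16000) = 0
  disc = (31/50)² − 4·(1/8)·(-3717/16000) = 80089/160000 ; √disc = 283/400
  v_R = (−(31/50) + 283/400) / (2·(1/8)) = 7/20 m/s
check:
stop time T_s = (7/20)/4 = 0.0875 s
robot covers v_R·T_r = 0.3500·0.1200 = 0.0420 m before braking
robot covers 0.3500·0.0875 − ½·4.0000·0.0875² = 0.0153 m while stopping
person approaches 2.0000·(0.1200+0.0875) = 0.4150 m
margins: 0.0600+0.1000+0.0150 = 0.1750 m
sum ≈ 0.0420+0.0153+0.4150+0.1750 ≈ 0.6473 m = S ✓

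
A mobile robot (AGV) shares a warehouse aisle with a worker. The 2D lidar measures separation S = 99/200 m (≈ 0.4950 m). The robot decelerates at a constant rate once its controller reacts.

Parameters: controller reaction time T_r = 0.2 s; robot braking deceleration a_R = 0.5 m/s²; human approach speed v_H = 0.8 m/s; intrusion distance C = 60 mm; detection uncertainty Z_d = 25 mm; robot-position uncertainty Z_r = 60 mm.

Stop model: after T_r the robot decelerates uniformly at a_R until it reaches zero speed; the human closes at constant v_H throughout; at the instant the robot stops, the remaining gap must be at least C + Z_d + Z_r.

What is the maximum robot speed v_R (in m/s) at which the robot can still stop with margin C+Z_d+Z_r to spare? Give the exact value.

quadratic (1)·v² + (9/5)·v + (-19/100) = 0
  disc = (9/5)² − 4·(1)·(-19/100) = 4 ; √disc = 2
  v_R = (−(9/5) + 2) / (2·(1)) = 1/10 m/s
check:
stop time T_s = (1/10)/(1/2) = 0.2000 s
robot covers v_R·T_r = 0.1000·0.2000 = 0.0200 m before braking
robot covers 0.1000·0.2000 − ½·0.5000·0.2000² = 0.0100 m while stopping
person approaches 0.8000·(0.2000+0.2000) = 0.3200 m
residual clearance needed = 0.0600+0.0250+0.0600 = 0.1450 m
sum ≈ 0.0200+0.0100+0.3200+0.1450 ≈ 0.4950 m = S ✓

v_R_max = 1/10 m/s = 0.1000 m/s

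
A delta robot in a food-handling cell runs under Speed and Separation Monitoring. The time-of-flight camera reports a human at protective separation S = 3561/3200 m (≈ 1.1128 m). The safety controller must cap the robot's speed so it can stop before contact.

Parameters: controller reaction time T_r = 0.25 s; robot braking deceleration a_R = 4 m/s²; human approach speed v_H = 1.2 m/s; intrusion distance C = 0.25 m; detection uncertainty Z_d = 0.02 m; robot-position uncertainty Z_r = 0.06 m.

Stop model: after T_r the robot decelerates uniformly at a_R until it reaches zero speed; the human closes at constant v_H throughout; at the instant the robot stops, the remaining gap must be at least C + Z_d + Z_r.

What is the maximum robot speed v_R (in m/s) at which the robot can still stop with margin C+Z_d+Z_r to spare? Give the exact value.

v_R_max = 3/4 m/s = 0.7500 m/s

collect terms ⇒ (1/8)·v_R² + (11/20)·v_R + (-309/640) = 0
  disc = (11/20)² − 4·(1/8)·(-309/640) = 3481/6400 ; √disc = 59/80
  v_R = (−(11/20) + 59/80) / (2·(1/8)) = 3/4 m/s
check:
T_s = v_R/a_R = (3/4)/4 = 0.1875 s
reaction-phase robot travel = 0.7500·0.2500 = 0.1875 m
robot covers 0.7500·0.1875 − ½·4.0000·0.1875² = 0.0703 m while stopping
person approaches 1.2000·(0.2500+0.1875) = 0.5250 m
residual clearance needed = 0.2500+0.0200+0.0600 = 0.3300 m
sum ≈ 0.1875+0.0703+0.5250+0.3300 ≈ 1.1128 m = S ✓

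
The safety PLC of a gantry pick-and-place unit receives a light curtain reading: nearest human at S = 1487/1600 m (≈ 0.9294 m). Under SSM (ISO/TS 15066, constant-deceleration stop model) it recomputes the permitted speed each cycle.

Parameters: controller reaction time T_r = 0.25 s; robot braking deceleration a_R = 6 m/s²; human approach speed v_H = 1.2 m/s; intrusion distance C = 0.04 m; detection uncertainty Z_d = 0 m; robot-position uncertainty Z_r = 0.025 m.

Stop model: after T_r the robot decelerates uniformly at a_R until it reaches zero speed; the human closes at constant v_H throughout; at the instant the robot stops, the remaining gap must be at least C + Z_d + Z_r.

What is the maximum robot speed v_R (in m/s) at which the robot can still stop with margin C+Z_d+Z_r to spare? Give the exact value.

at the boundary: (1/12)·v² + (9/20)·v + (-903/1600) = 0
  disc = (9/20)² − 4·(1/12)·(-903/1600) = 25/64 ; √disc = 5/8
  v_R = (−(9/20) + 5/8) / (2·(1/12)) = 21/20 m/s
check:
T_s = v_R/a_R = (21/20)/6 = 0.1750 s
reaction-phase robot travel = 1.0500·0.2500 = 0.2625 m
robot covers 1.0500·0.1750 − ½·6.0000·0.1750² = 0.0919 m while stopping
person approaches 1.2000·(0.2500+0.1750) = 0.5100 m
margins: 0.0400+0.0000+0.0250 = 0.0650 m
sum ≈ 0.2625+0.0919+0.5100+0.0650 ≈ 0.9294 m = S ✓

v_R_max = 21/20 m/s = 1.0500 m/s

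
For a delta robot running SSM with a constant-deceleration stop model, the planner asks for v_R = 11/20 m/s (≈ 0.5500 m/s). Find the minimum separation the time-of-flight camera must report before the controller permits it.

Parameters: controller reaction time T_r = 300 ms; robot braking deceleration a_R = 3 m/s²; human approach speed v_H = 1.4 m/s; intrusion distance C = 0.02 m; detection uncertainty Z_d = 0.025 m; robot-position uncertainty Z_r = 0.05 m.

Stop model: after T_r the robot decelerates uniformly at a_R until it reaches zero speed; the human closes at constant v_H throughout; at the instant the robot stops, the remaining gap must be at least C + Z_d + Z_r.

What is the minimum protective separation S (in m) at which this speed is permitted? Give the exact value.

T_s = v_R/a_R = (11/20)/3 = 0.1833 s
reaction-phase robot travel = 0.5500·0.3000 = 0.1650 m
robot under decel: 0.5500²/(2·3.0000) = 0.0504 m
person approaches 1.4000·(0.3000+0.1833) = 0.6767 m
margins: 0.0200+0.0250+0.0500 = 0.0950 m
S_min ≈ 0.1650+0.0504+0.6767+0.0950  ⇒  S_min = 2369/2400 m

S_min = 2369/2400 m = 0.9871 m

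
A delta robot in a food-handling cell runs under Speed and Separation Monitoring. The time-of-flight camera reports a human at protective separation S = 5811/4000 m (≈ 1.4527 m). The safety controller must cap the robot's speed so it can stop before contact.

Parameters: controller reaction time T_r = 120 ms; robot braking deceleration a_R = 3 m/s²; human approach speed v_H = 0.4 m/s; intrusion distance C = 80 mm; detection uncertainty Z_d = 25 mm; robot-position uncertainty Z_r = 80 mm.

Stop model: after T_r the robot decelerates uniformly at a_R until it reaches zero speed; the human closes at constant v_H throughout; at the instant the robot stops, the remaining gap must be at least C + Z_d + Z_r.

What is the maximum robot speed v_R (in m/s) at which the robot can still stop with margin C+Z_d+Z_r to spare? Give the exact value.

quadratic (1/6)·v² + (19/75)·v + (-4879/4000) = 0
  disc = (19/75)² − 4·(1/6)·(-4879/4000) = 78961/90000 ; √disc = 281/300
  v_R = (−(19/75) + 281/300) / (2·(1/6)) = 41/20 m/s
check:
stop time T_s = (41/20)/3 = 0.6833 s
robot in T_r: 2.0500·0.1200 = 0.2460 m
robot under decel: 2.0500²/(2·3.0000) = 0.7004 m
human over T_r+T_s: 0.4000·(0.1200+0.6833) = 0.3213 m
C+Z_d+Z_r = 0.0800+0.0250+0.0800 = 0.1850 m
sum ≈ 0.2460+0.7004+0.3213+0.1850 ≈ 1.4527 m = S ✓

v_R_max = 41/20 m/s = 2.0500 m/s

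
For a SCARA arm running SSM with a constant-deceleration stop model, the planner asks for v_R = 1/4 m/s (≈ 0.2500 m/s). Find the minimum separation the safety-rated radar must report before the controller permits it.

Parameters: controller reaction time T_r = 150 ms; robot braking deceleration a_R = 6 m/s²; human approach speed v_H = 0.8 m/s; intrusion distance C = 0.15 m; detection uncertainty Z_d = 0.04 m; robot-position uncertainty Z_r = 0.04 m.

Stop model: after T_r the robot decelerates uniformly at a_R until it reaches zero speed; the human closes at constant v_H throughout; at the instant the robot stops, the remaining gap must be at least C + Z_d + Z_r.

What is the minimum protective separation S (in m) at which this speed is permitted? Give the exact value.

braking lasts T_s = (1/4)/6 = 0.0417 s
robot in T_r: 0.2500·0.1500 = 0.0375 m
braking distance = 0.2500²/(2·6.0000) = 0.0052 m
human closes 0.8000·0.1917 = 0.1533 m
residual clearance needed = 0.1500+0.0400+0.0400 = 0.2300 m
S_min ≈ 0.0375+0.0052+0.1533+0.2300  ⇒  S_min = 409/960 m

S_min = 409/960 m = 0.4260 m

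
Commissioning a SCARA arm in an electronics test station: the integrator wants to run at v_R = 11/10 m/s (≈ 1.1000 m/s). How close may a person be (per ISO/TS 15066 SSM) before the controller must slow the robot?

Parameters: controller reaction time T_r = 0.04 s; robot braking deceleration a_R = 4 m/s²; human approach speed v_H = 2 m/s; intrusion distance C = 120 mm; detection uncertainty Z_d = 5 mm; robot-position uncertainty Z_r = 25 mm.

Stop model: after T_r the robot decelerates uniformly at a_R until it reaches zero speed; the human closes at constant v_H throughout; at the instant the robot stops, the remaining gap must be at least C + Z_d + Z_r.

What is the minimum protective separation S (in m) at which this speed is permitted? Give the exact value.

S_min = 3901/4000 m = 0.9752 m

stop time T_s = (11/10)/4 = 0.2750 s
robot in T_r: 1.1000·0.0400 = 0.0440 m
braking distance = 1.1000²/(2·4.0000) = 0.1512 m
human closes 2.0000·0.3150 = 0.6300 m
margins: 0.1200+0.0050+0.0250 = 0.1500 m
S_min ≈ 0.0440+0.1512+0.6300+0.1500  ⇒  S_min = 3901/4000 m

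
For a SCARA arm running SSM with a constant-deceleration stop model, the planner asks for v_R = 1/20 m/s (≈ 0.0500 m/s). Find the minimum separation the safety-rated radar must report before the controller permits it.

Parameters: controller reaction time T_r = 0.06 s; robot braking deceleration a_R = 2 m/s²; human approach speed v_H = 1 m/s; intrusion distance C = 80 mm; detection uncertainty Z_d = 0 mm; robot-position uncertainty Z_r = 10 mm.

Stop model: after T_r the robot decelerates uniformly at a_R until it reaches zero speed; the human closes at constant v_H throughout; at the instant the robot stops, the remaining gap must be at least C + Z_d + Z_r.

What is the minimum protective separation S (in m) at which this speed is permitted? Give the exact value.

S_min = 1429/8000 m = 0.1786 m

stop time T_s = (1/20)/2 = 0.0250 s
reaction-phase robot travel = 0.0500·0.0600 = 0.0030 m
braking distance = 0.0500²/(2·2.0000) = 0.0006 m
human closes 1.0000·0.0850 = 0.0850 m
residual clearance needed = 0.0800+0.0000+0.0100 = 0.0900 m
S_min ≈ 0.0030+0.0006+0.0850+0.0900  ⇒  S_min = 1429/8000 m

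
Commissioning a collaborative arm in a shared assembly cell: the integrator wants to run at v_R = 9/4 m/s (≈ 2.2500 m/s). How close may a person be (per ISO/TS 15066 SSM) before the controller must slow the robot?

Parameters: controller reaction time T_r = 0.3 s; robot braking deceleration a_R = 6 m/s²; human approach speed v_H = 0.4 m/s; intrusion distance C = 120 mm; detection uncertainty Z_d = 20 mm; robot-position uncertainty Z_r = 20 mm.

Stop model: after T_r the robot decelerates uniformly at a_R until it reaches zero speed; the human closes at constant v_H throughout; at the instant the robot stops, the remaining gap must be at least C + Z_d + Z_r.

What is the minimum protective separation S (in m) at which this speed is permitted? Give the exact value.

stop time T_s = (9/4)/6 = 0.3750 s
robot in T_r: 2.2500·0.3000 = 0.6750 m
robot covers 2.2500·0.3750 − ½·6.0000·0.3750² = 0.4219 m while stopping
human closes 0.4000·0.6750 = 0.2700 m
margins: 0.1200+0.0200+0.0200 = 0.1600 m
S_min ≈ 0.6750+0.4219+0.2700+0.1600  ⇒  S_min = 2443/1600 m

S_min = 2443/1600 m = 1.5269 m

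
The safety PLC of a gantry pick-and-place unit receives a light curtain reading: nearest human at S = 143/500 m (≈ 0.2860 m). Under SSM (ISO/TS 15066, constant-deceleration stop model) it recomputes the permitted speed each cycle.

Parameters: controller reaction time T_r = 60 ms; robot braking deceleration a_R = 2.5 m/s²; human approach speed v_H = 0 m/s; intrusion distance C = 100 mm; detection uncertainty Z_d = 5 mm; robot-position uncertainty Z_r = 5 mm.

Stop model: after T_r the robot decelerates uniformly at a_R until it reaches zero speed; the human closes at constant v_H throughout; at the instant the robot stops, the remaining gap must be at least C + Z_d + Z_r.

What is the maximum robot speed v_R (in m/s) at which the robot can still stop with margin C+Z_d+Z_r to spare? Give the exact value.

v_R_max = 4/5 m/s = 0.8000 m/s

quadratic (1/5)·v² + (3/50)·v + (-22/125) = 0
  disc = (3/50)² − 4·(1/5)·(-22/125) = 361/2500 ; √disc = 19/50
  v_R = (−(3/50) + 19/50) / (2·(1/5)) = 4/5 m/s
check:
stop time T_s = (4/5)/(5/2) = 0.3200 s
reaction-phase robot travel = 0.8000·0.0600 = 0.0480 m
robot covers 0.8000·0.3200 − ½·2.5000·0.3200² = 0.1280 m while stopping
human closes 0.0000·0.3800 = 0.0000 m
margins: 0.1000+0.0050+0.0050 = 0.1100 m
sum ≈ 0.0480+0.1280+0.0000+0.1100 ≈ 0.2860 m = S ✓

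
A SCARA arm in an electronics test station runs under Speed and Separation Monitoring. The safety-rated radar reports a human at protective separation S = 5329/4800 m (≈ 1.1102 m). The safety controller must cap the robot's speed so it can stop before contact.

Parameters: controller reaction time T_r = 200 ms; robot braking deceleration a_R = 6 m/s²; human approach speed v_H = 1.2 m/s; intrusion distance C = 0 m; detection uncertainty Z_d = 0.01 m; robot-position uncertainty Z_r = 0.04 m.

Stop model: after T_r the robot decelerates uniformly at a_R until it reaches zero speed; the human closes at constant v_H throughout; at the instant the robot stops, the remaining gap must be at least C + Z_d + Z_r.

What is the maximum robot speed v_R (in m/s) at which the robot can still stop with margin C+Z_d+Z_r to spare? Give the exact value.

v_R_max = 31/20 m/s = 1.5500 m/s

at the boundary: (1/12)·v² + (2/5)·v + (-3937/4800) = 0
  disc = (2/5)² − 4·(1/12)·(-3937/4800) = 6241/14400 ; √disc = 79/120
  v_R = (−(2/5) + 79/120) / (2·(1/12)) = 31/20 m/s
check:
stop time T_s = (31/20)/6 = 0.2583 s
robot in T_r: 1.5500·0.2000 = 0.3100 m
robot covers 1.5500·0.2583 − ½·6.0000·0.2583² = 0.2002 m while stopping
human over T_r+T_s: 1.2000·(0.2000+0.2583) = 0.5500 m
residual clearance needed = 0.0000+0.0100+0.0400 = 0.0500 m
sum ≈ 0.3100+0.2002+0.5500+0.0500 ≈ 1.1102 m = S ✓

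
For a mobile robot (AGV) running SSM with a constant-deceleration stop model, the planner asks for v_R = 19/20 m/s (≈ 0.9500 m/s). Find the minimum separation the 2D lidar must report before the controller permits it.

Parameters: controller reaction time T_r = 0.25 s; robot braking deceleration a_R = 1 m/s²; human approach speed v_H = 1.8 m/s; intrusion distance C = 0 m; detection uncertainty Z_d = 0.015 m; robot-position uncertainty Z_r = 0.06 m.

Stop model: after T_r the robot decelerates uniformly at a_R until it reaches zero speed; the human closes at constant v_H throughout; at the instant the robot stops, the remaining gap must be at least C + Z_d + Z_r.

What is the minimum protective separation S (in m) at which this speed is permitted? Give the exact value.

stop time T_s = (19/20)/1 = 0.9500 s
reaction-phase robot travel = 0.9500·0.2500 = 0.2375 m
robot under decel: 0.9500²/(2·1.0000) = 0.4512 m
person approaches 1.8000·(0.2500+0.9500) = 2.1600 m
C+Z_d+Z_r = 0.0000+0.0150+0.0600 = 0.0750 m
S_min ≈ 0.2375+0.4512+2.1600+0.0750  ⇒  S_min = 2339/800 m

S_min = 2339/800 m = 2.9238 m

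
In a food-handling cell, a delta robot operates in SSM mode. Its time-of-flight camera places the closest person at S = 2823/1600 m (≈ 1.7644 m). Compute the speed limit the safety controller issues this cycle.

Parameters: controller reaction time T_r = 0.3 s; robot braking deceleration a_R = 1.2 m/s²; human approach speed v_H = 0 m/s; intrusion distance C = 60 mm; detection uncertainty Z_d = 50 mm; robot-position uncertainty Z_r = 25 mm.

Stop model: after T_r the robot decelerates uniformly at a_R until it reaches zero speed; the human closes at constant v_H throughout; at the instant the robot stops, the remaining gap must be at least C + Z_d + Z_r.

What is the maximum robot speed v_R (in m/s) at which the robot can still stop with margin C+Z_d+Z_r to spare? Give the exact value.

v_R_max = 33/20 m/s = 1.6500 m/s

at the boundary: (5/12)·v² + (3/10)·v + (-2607/1600) = 0
  disc = (3/10)² − 4·(5/12)·(-2607/1600) = 4489/1600 ; √disc = 67/40
  v_R = (−(3/10) + 67/40) / (2·(5/12)) = 33/20 m/s
check:
braking lasts T_s = (33/20)/(6/5) = 1.3750 s
robot in T_r: 1.6500·0.3000 = 0.4950 m
braking distance = 1.6500²/(2·1.2000) = 1.1344 m
human over T_r+T_s: 0.0000·(0.3000+1.3750) = 0.0000 m
residual clearance needed = 0.0600+0.0500+0.0250 = 0.1350 m
sum ≈ 0.4950+1.1344+0.0000+0.1350 ≈ 1.7644 m = S ✓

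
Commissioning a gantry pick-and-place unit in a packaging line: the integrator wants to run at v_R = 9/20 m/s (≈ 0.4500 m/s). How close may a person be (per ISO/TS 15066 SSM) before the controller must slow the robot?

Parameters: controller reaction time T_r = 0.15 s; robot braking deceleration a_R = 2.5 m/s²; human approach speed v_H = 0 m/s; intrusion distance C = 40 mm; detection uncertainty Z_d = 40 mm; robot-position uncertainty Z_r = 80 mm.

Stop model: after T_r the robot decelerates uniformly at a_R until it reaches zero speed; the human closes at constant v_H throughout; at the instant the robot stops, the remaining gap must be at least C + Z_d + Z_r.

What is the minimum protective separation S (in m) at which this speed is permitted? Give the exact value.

S_min = 67/250 m = 0.2680 m

stop time T_s = (9/20)/(5/2) = 0.1800 s
robot in T_r: 0.4500·0.1500 = 0.0675 m
robot covers 0.4500·0.1800 − ½·2.5000·0.1800² = 0.0405 m while stopping
human over T_r+T_s: 0.0000·(0.1500+0.1800) = 0.0000 m
margins: 0.0400+0.0400+0.0800 = 0.1600 m
S_min ≈ 0.0675+0.0405+0.0000+0.1600  ⇒  S_min = 67/250 m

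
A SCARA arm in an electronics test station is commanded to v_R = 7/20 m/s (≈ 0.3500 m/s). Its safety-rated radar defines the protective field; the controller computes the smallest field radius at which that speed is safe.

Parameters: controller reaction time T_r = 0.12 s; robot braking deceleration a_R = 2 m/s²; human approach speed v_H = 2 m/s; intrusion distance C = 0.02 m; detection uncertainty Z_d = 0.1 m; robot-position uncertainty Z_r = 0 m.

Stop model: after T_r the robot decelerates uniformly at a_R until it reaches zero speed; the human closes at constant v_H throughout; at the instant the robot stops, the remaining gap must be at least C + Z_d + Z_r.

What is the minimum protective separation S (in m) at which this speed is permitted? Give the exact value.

S_min = 6261/8000 m = 0.7826 m

stop time T_s = (7/20)/2 = 0.1750 s
robot in T_r: 0.3500·0.1200 = 0.0420 m
robot under decel: 0.3500²/(2·2.0000) = 0.0306 m
human closes 2.0000·0.2950 = 0.5900 m
residual clearance needed = 0.0200+0.1000+0.0000 = 0.1200 m
S_min ≈ 0.0420+0.0306+0.5900+0.1200  ⇒  S_min = 6261/8000 m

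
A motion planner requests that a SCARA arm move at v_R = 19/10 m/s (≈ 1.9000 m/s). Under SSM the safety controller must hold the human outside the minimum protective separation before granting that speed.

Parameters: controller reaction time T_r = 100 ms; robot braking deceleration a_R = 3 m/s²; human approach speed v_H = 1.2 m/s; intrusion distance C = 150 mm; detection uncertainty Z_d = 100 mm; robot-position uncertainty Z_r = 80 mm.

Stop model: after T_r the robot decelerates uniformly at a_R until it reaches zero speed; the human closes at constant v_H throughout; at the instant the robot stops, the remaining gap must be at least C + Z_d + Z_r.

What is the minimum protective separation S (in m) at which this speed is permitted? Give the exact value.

braking lasts T_s = (19/10)/3 = 0.6333 s
robot covers v_R·T_r = 1.9000·0.1000 = 0.1900 m before braking
robot under decel: 1.9000²/(2·3.0000) = 0.6017 m
person approaches 1.2000·(0.1000+0.6333) = 0.8800 m
C+Z_d+Z_r = 0.1500+0.1000+0.0800 = 0.3300 m
S_min ≈ 0.1900+0.6017+0.8800+0.3300  ⇒  S_min = 1201/600 m

S_min = 1201/600 m = 2.0017 m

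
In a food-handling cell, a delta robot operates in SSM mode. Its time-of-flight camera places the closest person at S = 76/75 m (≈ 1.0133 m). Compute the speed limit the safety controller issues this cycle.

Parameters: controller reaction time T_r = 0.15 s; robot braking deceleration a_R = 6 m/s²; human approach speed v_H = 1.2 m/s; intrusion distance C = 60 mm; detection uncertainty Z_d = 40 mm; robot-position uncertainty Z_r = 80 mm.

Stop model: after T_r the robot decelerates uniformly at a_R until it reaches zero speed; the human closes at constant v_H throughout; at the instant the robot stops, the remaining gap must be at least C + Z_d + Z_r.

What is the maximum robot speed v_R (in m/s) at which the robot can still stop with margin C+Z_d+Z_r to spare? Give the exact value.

collect terms ⇒ (1/12)·v_R² + (7/20)·v_R + (-49/75) = 0
  disc = (7/20)² − 4·(1/12)·(-49/75) = 49/144 ; √disc = 7/12
  v_R = (−(7/20) + 7/12) / (2·(1/12)) = 7/5 m/s
check:
stop time T_s = (7/5)/6 = 0.2333 s
robot covers v_R·T_r = 1.4000·0.1500 = 0.2100 m before braking
robot covers 1.4000·0.2333 − ½·6.0000·0.2333² = 0.1633 m while stopping
human over T_r+T_s: 1.2000·(0.1500+0.2333) = 0.4600 m
residual clearance needed = 0.0600+0.0400+0.0800 = 0.1800 m
sum ≈ 0.2100+0.1633+0.4600+0.1800 ≈ 1.0133 m = S ✓

v_R_max = 7/5 m/s = 1.4000 m/s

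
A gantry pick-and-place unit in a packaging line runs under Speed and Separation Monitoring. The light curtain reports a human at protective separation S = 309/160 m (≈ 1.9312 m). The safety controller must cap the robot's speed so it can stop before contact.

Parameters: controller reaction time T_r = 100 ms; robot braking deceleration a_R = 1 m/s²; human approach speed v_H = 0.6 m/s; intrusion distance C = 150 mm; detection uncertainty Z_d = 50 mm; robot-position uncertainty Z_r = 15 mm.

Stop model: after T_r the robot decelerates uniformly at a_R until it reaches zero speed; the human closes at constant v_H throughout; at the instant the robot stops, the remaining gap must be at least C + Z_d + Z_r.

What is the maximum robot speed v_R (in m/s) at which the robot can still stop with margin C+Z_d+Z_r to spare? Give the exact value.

v_R_max = 5/4 m/s = 1.2500 m/s

collect terms ⇒ (1/2)·v_R² + (7/10)·v_R + (-53/32) = 0
  disc = (7/10)² − 4·(1/2)·(-53/32) = 1521/400 ; √disc = 39/20
  v_R = (−(7/10) + 39/20) / (2·(1/2)) = 5/4 m/s
check:
T_s = v_R/a_R = (5/4)/1 = 1.2500 s
robot covers v_R·T_r = 1.2500·0.1000 = 0.1250 m before braking
robot under decel: 1.2500²/(2·1.0000) = 0.7812 m
human over T_r+T_s: 0.6000·(0.1000+1.2500) = 0.8100 m
C+Z_d+Z_r = 0.1500+0.0500+0.0150 = 0.2150 m
sum ≈ 0.1250+0.7812+0.8100+0.2150 ≈ 1.9312 m = S ✓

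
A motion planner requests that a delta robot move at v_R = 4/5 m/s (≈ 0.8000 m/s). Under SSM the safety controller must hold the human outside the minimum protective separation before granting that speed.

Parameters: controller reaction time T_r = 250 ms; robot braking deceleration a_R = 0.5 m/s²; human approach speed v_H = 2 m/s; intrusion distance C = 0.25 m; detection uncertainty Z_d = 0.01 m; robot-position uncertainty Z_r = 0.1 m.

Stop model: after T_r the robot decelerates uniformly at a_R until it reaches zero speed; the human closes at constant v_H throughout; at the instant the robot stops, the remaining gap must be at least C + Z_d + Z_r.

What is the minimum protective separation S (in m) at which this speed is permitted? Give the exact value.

T_s = v_R/a_R = (4/5)/(1/2) = 1.6000 s
robot covers v_R·T_r = 0.8000·0.2500 = 0.2000 m before braking
braking distance = 0.8000²/(2·0.5000) = 0.6400 m
human closes 2.0000·1.8500 = 3.7000 m
residual clearance needed = 0.2500+0.0100+0.1000 = 0.3600 m
S_min ≈ 0.2000+0.6400+3.7000+0.3600  ⇒  S_min = 49/10 m

S_min = 49/10 m = 4.9000 m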